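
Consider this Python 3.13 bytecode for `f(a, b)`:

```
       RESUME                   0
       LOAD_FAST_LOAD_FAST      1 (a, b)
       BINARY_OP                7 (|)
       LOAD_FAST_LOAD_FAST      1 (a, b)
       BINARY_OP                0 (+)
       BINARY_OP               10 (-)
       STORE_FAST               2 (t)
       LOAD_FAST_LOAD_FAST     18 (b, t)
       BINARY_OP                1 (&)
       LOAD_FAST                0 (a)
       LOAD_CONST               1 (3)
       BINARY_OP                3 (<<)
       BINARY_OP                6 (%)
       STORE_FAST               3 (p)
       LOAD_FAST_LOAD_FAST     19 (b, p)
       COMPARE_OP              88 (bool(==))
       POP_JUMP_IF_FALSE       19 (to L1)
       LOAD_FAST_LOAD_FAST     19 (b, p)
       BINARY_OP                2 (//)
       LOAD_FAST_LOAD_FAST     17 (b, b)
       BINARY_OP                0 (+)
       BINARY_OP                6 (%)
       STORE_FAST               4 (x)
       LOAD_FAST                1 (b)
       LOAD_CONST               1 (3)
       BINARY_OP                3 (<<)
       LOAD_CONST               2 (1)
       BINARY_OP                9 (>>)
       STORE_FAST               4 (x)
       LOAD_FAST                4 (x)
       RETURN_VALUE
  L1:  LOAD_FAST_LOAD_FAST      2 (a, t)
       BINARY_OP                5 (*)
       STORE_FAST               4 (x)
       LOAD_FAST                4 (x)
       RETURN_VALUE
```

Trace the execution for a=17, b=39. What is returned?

LOAD_FAST_LOAD_FAST a,b → push 17,39. Stack: [17, 39]
BINARY_OP | → 17 | 39 = 55. Stack: [55]
LOAD_FAST_LOAD_FAST a,b → push 17,39. Stack: [55, 17, 39]
BINARY_OP + → 17 + 39 = 56. Stack: [55, 56]
BINARY_OP - → 55 - 56 = -1. Stack: [-1]
STORE_FAST t → t=-1. Stack: []
LOAD_FAST_LOAD_FAST b,t → push 39,-1. Stack: [39, -1]
BINARY_OP & → 39 & -1 = 39. Stack: [39]
LOAD_FAST a → push 17. Stack: [39, 17]
LOAD_CONST → push 3. Stack: [39, 17, 3]
BINARY_OP << → 17 << 3 = 136. Stack: [39, 136]
BINARY_OP % → 39 % 136 = 39. Stack: [39]
STORE_FAST p → p=39. Stack: []
LOAD_FAST_LOAD_FAST b,p → push 39,39. Stack: [39, 39]
COMPARE_OP bool(==) → 39 vs 39 = True. Stack: [True]
POP_JUMP_IF_FALSE → pop True; no jump. Stack: []
LOAD_FAST_LOAD_FAST b,p → push 39,39. Stack: [39, 39]
BINARY_OP // → 39 // 39 = 1. Stack: [1]
LOAD_FAST_LOAD_FAST b,b → push 39,39. Stack: [1, 39, 39]
BINARY_OP + → 39 + 39 = 78. Stack: [1, 78]
BINARY_OP % → 1 % 78 = 1. Stack: [1]
STORE_FAST x → x=1. Stack: []
LOAD_FAST b → push 39. Stack: [39]
LOAD_CONST → push 3. Stack: [39, 3]
BINARY_OP << → 39 << 3 = 312. Stack: [312]
LOAD_CONST → push 1. Stack: [312, 1]
BINARY_OP >> → 312 >> 1 = 156. Stack: [156]
STORE_FAST x → x=156. Stack: []
LOAD_FAST x → push 156. Stack: [156]
RETURN_VALUE → return 156.

156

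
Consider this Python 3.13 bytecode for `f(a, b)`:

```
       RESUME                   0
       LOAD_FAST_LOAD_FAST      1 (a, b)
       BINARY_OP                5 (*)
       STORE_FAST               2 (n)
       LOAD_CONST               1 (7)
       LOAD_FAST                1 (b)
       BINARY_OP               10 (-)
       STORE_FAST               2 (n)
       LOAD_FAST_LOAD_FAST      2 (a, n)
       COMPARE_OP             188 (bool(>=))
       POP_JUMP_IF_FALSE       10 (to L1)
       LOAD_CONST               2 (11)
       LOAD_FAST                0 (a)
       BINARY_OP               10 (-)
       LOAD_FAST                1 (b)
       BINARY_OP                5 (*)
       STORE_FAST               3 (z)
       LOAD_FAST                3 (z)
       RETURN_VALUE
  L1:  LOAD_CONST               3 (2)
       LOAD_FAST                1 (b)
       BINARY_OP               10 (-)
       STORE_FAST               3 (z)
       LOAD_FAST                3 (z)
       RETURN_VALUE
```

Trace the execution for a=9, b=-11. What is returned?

LOAD_FAST_LOAD_FAST a,b → push 9,-11. Stack: [9, -11]
BINARY_OP * → 9 * -11 = -99. Stack: [-99]
STORE_FAST n → n=-99. Stack: []
LOAD_CONST → push 7. Stack: [7]
LOAD_FAST b → push -11. Stack: [7, -11]
BINARY_OP - → 7 - -11 = 18. Stack: [18]
STORE_FAST n → n=18. Stack: []
LOAD_FAST_LOAD_FAST a,n → push 9,18. Stack: [9, 18]
COMPARE_OP bool(>=) → 9 vs 18 = False. Stack: [False]
POP_JUMP_IF_FALSE → pop False; jump. Stack: []
LOAD_CONST → push 2. Stack: [2]
LOAD_FAST b → push -11. Stack: [2, -11]
BINARY_OP - → 2 - -11 = 13. Stack: [13]
STORE_FAST z → z=13. Stack: []
LOAD_FAST z → push 13. Stack: [13]
RETURN_VALUE → return 13.

13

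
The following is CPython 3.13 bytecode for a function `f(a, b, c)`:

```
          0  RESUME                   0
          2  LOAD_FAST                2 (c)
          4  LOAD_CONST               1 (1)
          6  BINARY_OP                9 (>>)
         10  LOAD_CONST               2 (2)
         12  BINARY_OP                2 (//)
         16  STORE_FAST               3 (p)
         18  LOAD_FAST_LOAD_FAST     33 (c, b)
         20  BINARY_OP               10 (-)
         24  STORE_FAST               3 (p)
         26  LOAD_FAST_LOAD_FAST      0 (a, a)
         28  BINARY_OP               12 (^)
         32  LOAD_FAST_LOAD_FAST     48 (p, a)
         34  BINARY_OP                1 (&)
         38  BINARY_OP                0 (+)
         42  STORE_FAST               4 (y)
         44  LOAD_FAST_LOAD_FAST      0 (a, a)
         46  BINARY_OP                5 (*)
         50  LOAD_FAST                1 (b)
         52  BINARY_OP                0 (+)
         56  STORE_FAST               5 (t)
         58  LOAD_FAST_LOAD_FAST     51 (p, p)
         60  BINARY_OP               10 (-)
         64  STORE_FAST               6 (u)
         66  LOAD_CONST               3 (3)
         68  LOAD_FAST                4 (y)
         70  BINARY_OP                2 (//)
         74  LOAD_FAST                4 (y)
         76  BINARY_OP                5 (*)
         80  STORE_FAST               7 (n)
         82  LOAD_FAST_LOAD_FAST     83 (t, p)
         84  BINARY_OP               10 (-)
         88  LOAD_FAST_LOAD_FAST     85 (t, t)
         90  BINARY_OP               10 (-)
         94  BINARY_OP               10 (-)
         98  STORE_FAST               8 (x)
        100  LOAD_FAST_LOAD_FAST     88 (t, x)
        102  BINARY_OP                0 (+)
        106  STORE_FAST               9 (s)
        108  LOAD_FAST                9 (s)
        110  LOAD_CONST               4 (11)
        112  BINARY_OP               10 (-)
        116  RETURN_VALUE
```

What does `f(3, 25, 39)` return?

LOAD_FAST c → push 39. Stack: [39]
LOAD_CONST → push 1. Stack: [39, 1]
BINARY_OP >> → 39 >> 1 = 19. Stack: [19]
LOAD_CONST → push 2. Stack: [19, 2]
BINARY_OP // → 19 // 2 = 9. Stack: [9]
STORE_FAST p → p=9. Stack: []
LOAD_FAST_LOAD_FAST c,b → push 39,25. Stack: [39, 25]
BINARY_OP - → 39 - 25 = 14. Stack: [14]
STORE_FAST p → p=14. Stack: []
LOAD_FAST_LOAD_FAST a,a → push 3,3. Stack: [3, 3]
BINARY_OP ^ → 3 ^ 3 = 0. Stack: [0]
LOAD_FAST_LOAD_FAST p,a → push 14,3. Stack: [0, 14, 3]
BINARY_OP & → 14 & 3 = 2. Stack: [0, 2]
BINARY_OP + → 0 + 2 = 2. Stack: [2]
STORE_FAST y → y=2. Stack: []
LOAD_FAST_LOAD_FAST a,a → push 3,3. Stack: [3, 3]
BINARY_OP * → 3 * 3 = 9. Stack: [9]
LOAD_FAST b → push 25. Stack: [9, 25]
BINARY_OP + → 9 + 25 = 34. Stack: [34]
STORE_FAST t → t=34. Stack: []
LOAD_FAST_LOAD_FAST p,p → push 14,14. Stack: [14, 14]
BINARY_OP - → 14 - 14 = 0. Stack: [0]
STORE_FAST u → u=0. Stack: []
LOAD_CONST → push 3. Stack: [3]
LOAD_FAST y → push 2. Stack: [3, 2]
BINARY_OP // → 3 // 2 = 1. Stack: [1]
LOAD_FAST y → push 2. Stack: [1, 2]
BINARY_OP * → 1 * 2 = 2. Stack: [2]
STORE_FAST n → n=2. Stack: []
LOAD_FAST_LOAD_FAST t,p → push 34,14. Stack: [34, 14]
BINARY_OP - → 34 - 14 = 20. Stack: [20]
LOAD_FAST_LOAD_FAST t,t → push 34,34. Stack: [20, 34, 34]
BINARY_OP - → 34 - 34 = 0. Stack: [20, 0]
BINARY_OP - → 20 - 0 = 20. Stack: [20]
STORE_FAST x → x=20. Stack: []
LOAD_FAST_LOAD_FAST t,x → push 34,20. Stack: [34, 20]
BINARY_OP + → 34 + 20 = 54. Stack: [54]
STORE_FAST s → s=54. Stack: []
LOAD_FAST s → push 54. Stack: [54]
LOAD_CONST → push 11. Stack: [54, 11]
BINARY_OP - → 54 - 11 = 43. Stack: [43]
RETURN_VALUE → return 43.

43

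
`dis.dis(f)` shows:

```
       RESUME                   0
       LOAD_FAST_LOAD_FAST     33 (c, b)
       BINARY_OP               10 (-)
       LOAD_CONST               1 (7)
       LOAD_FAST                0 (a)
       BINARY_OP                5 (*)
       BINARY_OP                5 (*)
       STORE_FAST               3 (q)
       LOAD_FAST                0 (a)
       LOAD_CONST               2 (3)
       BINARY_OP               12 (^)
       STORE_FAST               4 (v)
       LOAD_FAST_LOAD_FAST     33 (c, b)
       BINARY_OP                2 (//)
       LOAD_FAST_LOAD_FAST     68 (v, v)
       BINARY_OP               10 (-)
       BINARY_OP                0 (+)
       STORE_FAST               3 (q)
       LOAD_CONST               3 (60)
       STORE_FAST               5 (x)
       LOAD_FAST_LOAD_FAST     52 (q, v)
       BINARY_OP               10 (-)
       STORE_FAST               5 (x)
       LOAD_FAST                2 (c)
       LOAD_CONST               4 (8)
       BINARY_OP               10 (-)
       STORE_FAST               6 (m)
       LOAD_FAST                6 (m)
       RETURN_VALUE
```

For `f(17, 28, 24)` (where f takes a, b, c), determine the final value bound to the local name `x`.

-18

LOAD_FAST_LOAD_FAST c,b → push 24,28. Stack: [24, 28]
BINARY_OP - → 24 - 28 = -4. Stack: [-4]
LOAD_CONST → push 7. Stack: [-4, 7]
LOAD_FAST a → push 17. Stack: [-4, 7, 17]
BINARY_OP * → 7 * 17 = 119. Stack: [-4, 119]
BINARY_OP * → -4 * 119 = -476. Stack: [-476]
STORE_FAST q → q=-476. Stack: []
LOAD_FAST a → push 17. Stack: [17]
LOAD_CONST → push 3. Stack: [17, 3]
BINARY_OP ^ → 17 ^ 3 = 18. Stack: [18]
STORE_FAST v → v=18. Stack: []
LOAD_FAST_LOAD_FAST c,b → push 24,28. Stack: [24, 28]
BINARY_OP // → 24 // 28 = 0. Stack: [0]
LOAD_FAST_LOAD_FAST v,v → push 18,18. Stack: [0, 18, 18]
BINARY_OP - → 18 - 18 = 0. Stack: [0, 0]
BINARY_OP + → 0 + 0 = 0. Stack: [0]
STORE_FAST q → q=0. Stack: []
LOAD_CONST → push 60. Stack: [60]
STORE_FAST x → x=60. Stack: []
LOAD_FAST_LOAD_FAST q,v → push 0,18. Stack: [0, 18]
BINARY_OP - → 0 - 18 = -18. Stack: [-18]
STORE_FAST x → x=-18. Stack: []
LOAD_FAST c → push 24. Stack: [24]
LOAD_CONST → push 8. Stack: [24, 8]
BINARY_OP - → 24 - 8 = 16. Stack: [16]
STORE_FAST m → m=16. Stack: []
LOAD_FAST m → push 16. Stack: [16]
RETURN_VALUE → return 16.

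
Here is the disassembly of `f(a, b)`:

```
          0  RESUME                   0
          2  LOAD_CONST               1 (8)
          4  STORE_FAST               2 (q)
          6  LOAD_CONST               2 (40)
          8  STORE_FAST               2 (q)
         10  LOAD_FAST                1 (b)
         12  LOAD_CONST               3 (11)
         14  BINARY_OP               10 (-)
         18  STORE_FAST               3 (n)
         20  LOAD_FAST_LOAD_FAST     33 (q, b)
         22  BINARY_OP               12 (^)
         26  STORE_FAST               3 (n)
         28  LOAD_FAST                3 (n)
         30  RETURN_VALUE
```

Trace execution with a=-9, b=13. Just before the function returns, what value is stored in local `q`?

40

LOAD_CONST → push 8. Stack: [8]
STORE_FAST q → q=8. Stack: []
LOAD_CONST → push 40. Stack: [40]
STORE_FAST q → q=40. Stack: []
LOAD_FAST b → push 13. Stack: [13]
LOAD_CONST → push 11. Stack: [13, 11]
BINARY_OP - → 13 - 11 = 2. Stack: [2]
STORE_FAST n → n=2. Stack: []
LOAD_FAST_LOAD_FAST q,b → push 40,13. Stack: [40, 13]
BINARY_OP ^ → 40 ^ 13 = 37. Stack: [37]
STORE_FAST n → n=37. Stack: []
LOAD_FAST n → push 37. Stack: [37]
RETURN_VALUE → return 37.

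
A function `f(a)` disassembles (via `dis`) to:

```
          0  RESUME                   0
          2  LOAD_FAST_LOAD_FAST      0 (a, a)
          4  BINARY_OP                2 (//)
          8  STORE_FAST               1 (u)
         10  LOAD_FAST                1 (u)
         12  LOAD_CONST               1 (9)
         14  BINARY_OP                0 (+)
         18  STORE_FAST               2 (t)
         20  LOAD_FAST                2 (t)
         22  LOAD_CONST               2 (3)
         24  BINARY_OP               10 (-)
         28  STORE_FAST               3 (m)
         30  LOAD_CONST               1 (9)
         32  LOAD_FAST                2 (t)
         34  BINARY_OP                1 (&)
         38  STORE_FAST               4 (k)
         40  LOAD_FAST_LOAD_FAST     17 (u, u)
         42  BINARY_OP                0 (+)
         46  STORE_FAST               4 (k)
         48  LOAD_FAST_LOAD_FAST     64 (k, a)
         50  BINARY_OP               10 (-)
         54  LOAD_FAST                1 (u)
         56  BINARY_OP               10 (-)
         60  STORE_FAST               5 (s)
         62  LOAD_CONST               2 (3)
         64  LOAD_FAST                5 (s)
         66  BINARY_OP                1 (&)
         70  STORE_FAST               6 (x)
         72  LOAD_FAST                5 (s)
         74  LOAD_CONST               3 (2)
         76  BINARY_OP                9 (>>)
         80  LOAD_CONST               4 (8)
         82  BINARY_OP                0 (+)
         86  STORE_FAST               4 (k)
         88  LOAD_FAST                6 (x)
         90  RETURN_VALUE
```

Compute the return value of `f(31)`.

LOAD_FAST_LOAD_FAST a,a → push 31,31. Stack: [31, 31]
BINARY_OP // → 31 // 31 = 1. Stack: [1]
STORE_FAST u → u=1. Stack: []
LOAD_FAST u → push 1. Stack: [1]
LOAD_CONST → push 9. Stack: [1, 9]
BINARY_OP + → 1 + 9 = 10. Stack: [10]
STORE_FAST t → t=10. Stack: []
LOAD_FAST t → push 10. Stack: [10]
LOAD_CONST → push 3. Stack: [10, 3]
BINARY_OP - → 10 - 3 = 7. Stack: [7]
STORE_FAST m → m=7. Stack: []
LOAD_CONST → push 9. Stack: [9]
LOAD_FAST t → push 10. Stack: [9, 10]
BINARY_OP & → 9 & 10 = 8. Stack: [8]
STORE_FAST k → k=8. Stack: []
LOAD_FAST_LOAD_FAST u,u → push 1,1. Stack: [1, 1]
BINARY_OP + → 1 + 1 = 2. Stack: [2]
STORE_FAST k → k=2. Stack: []
LOAD_FAST_LOAD_FAST k,a → push 2,31. Stack: [2, 31]
BINARY_OP - → 2 - 31 = -29. Stack: [-29]
LOAD_FAST u → push 1. Stack: [-29, 1]
BINARY_OP - → -29 - 1 = -30. Stack: [-30]
STORE_FAST s → s=-30. Stack: []
LOAD_CONST → push 3. Stack: [3]
LOAD_FAST s → push -30. Stack: [3, -30]
BINARY_OP & → 3 & -30 = 2. Stack: [2]
STORE_FAST x → x=2. Stack: []
LOAD_FAST s → push -30. Stack: [-30]
LOAD_CONST → push 2. Stack: [-30, 2]
BINARY_OP >> → -30 >> 2 = -8. Stack: [-8]
LOAD_CONST → push 8. Stack: [-8, 8]
BINARY_OP + → -8 + 8 = 0. Stack: [0]
STORE_FAST k → k=0. Stack: []
LOAD_FAST x → push 2. Stack: [2]
RETURN_VALUE → return 2.

2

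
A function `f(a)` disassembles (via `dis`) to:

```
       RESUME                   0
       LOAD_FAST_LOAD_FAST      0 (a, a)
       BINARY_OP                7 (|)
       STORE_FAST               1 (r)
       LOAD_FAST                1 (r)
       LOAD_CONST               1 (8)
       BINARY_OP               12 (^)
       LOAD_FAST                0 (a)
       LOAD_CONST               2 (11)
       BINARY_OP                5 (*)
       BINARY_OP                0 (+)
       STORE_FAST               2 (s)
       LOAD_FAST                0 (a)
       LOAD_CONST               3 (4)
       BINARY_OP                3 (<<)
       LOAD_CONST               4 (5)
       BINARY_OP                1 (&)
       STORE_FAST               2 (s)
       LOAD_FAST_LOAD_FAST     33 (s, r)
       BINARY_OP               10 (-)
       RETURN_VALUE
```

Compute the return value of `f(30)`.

LOAD_FAST_LOAD_FAST a,a → push 30,30. Stack: [30, 30]
BINARY_OP | → 30 | 30 = 30. Stack: [30]
STORE_FAST r → r=30. Stack: []
LOAD_FAST r → push 30. Stack: [30]
LOAD_CONST → push 8. Stack: [30, 8]
BINARY_OP ^ → 30 ^ 8 = 22. Stack: [22]
LOAD_FAST a → push 30. Stack: [22, 30]
LOAD_CONST → push 11. Stack: [22, 30, 11]
BINARY_OP * → 30 * 11 = 330. Stack: [22, 330]
BINARY_OP + → 22 + 330 = 352. Stack: [352]
STORE_FAST s → s=352. Stack: []
LOAD_FAST a → push 30. Stack: [30]
LOAD_CONST → push 4. Stack: [30, 4]
BINARY_OP << → 30 << 4 = 480. Stack: [480]
LOAD_CONST → push 5. Stack: [480, 5]
BINARY_OP & → 480 & 5 = 0. Stack: [0]
STORE_FAST s → s=0. Stack: []
LOAD_FAST_LOAD_FAST s,r → push 0,30. Stack: [0, 30]
BINARY_OP - → 0 - 30 = -30. Stack: [-30]
RETURN_VALUE → return -30.

-30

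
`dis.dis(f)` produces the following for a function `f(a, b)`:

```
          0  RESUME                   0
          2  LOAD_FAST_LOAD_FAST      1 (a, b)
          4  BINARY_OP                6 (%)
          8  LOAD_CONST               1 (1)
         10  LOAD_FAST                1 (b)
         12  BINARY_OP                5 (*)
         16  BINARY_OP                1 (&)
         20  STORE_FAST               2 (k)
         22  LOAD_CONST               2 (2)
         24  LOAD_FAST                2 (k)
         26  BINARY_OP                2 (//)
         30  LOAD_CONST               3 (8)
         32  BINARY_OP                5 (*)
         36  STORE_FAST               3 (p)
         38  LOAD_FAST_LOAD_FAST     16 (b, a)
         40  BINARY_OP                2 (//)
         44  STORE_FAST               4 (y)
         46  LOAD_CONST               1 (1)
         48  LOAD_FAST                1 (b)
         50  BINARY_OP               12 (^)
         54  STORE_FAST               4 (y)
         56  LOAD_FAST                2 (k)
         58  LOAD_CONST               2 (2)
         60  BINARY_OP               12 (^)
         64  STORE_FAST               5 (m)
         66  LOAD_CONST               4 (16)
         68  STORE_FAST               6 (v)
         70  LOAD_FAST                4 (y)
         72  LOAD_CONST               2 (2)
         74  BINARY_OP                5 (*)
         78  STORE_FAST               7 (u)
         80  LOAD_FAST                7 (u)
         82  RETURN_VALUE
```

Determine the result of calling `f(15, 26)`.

LOAD_FAST_LOAD_FAST a,b → push 15,26. Stack: [15, 26]
BINARY_OP % → 15 % 26 = 15. Stack: [15]
LOAD_CONST → push 1. Stack: [15, 1]
LOAD_FAST b → push 26. Stack: [15, 1, 26]
BINARY_OP * → 1 * 26 = 26. Stack: [15, 26]
BINARY_OP & → 15 & 26 = 10. Stack: [10]
STORE_FAST k → k=10. Stack: []
LOAD_CONST → push 2. Stack: [2]
LOAD_FAST k → push 10. Stack: [2, 10]
BINARY_OP // → 2 // 10 = 0. Stack: [0]
LOAD_CONST → push 8. Stack: [0, 8]
BINARY_OP * → 0 * 8 = 0. Stack: [0]
STORE_FAST p → p=0. Stack: []
LOAD_FAST_LOAD_FAST b,a → push 26,15. Stack: [26, 15]
BINARY_OP // → 26 // 15 = 1. Stack: [1]
STORE_FAST y → y=1. Stack: []
LOAD_CONST → push 1. Stack: [1]
LOAD_FAST b → push 26. Stack: [1, 26]
BINARY_OP ^ → 1 ^ 26 = 27. Stack: [27]
STORE_FAST y → y=27. Stack: []
LOAD_FAST k → push 10. Stack: [10]
LOAD_CONST → push 2. Stack: [10, 2]
BINARY_OP ^ → 10 ^ 2 = 8. Stack: [8]
STORE_FAST m → m=8. Stack: []
LOAD_CONST → push 16. Stack: [16]
STORE_FAST v → v=16. Stack: []
LOAD_FAST y → push 27. Stack: [27]
LOAD_CONST → push 2. Stack: [27, 2]
BINARY_OP * → 27 * 2 = 54. Stack: [54]
STORE_FAST u → u=54. Stack: []
LOAD_FAST u → push 54. Stack: [54]
RETURN_VALUE → return 54.

54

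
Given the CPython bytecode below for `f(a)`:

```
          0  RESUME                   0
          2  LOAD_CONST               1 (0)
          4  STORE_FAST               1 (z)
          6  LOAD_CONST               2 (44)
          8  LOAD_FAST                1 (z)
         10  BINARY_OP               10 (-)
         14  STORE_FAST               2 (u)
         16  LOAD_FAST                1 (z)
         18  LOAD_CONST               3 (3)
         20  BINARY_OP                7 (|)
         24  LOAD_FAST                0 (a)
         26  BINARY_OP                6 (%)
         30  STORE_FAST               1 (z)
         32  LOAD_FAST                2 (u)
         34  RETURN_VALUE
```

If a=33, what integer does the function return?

44

LOAD_CONST → push 0. Stack: [0]
STORE_FAST z → z=0. Stack: []
LOAD_CONST → push 44. Stack: [44]
LOAD_FAST z → push 0. Stack: [44, 0]
BINARY_OP - → 44 - 0 = 44. Stack: [44]
STORE_FAST u → u=44. Stack: []
LOAD_FAST z → push 0. Stack: [0]
LOAD_CONST → push 3. Stack: [0, 3]
BINARY_OP | → 0 | 3 = 3. Stack: [3]
LOAD_FAST a → push 33. Stack: [3, 33]
BINARY_OP % → 3 % 33 = 3. Stack: [3]
STORE_FAST z → z=3. Stack: []
LOAD_FAST u → push 44. Stack: [44]
RETURN_VALUE → return 44.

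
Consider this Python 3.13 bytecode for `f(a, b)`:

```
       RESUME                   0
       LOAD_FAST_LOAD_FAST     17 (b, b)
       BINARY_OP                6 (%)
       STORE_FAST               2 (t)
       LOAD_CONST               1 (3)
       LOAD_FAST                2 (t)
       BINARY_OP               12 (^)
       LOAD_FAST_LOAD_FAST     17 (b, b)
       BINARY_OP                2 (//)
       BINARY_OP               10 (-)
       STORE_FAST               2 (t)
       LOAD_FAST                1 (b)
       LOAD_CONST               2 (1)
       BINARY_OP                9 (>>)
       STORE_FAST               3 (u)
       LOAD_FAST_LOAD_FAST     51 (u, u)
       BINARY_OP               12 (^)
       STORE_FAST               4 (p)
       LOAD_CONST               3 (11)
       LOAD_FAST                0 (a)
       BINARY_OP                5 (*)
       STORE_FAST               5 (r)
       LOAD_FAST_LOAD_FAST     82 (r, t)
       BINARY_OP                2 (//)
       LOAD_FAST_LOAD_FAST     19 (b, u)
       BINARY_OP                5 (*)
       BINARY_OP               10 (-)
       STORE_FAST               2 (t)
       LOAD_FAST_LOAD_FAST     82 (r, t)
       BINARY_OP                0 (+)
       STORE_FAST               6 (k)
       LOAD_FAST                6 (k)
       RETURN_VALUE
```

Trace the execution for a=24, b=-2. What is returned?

LOAD_FAST_LOAD_FAST b,b → push -2,-2. Stack: [-2, -2]
BINARY_OP % → -2 % -2 = 0. Stack: [0]
STORE_FAST t → t=0. Stack: []
LOAD_CONST → push 3. Stack: [3]
LOAD_FAST t → push 0. Stack: [3, 0]
BINARY_OP ^ → 3 ^ 0 = 3. Stack: [3]
LOAD_FAST_LOAD_FAST b,b → push -2,-2. Stack: [3, -2, -2]
BINARY_OP // → -2 // -2 = 1. Stack: [3, 1]
BINARY_OP - → 3 - 1 = 2. Stack: [2]
STORE_FAST t → t=2. Stack: []
LOAD_FAST b → push -2. Stack: [-2]
LOAD_CONST → push 1. Stack: [-2, 1]
BINARY_OP >> → -2 >> 1 = -1. Stack: [-1]
STORE_FAST u → u=-1. Stack: []
LOAD_FAST_LOAD_FAST u,u → push -1,-1. Stack: [-1, -1]
BINARY_OP ^ → -1 ^ -1 = 0. Stack: [0]
STORE_FAST p → p=0. Stack: []
LOAD_CONST → push 11. Stack: [11]
LOAD_FAST a → push 24. Stack: [11, 24]
BINARY_OP * → 11 * 24 = 264. Stack: [264]
STORE_FAST r → r=264. Stack: []
LOAD_FAST_LOAD_FAST r,t → push 264,2. Stack: [264, 2]
BINARY_OP // → 264 // 2 = 132. Stack: [132]
LOAD_FAST_LOAD_FAST b,u → push -2,-1. Stack: [132, -2, -1]
BINARY_OP * → -2 * -1 = 2. Stack: [132, 2]
BINARY_OP - → 132 - 2 = 130. Stack: [130]
STORE_FAST t → t=130. Stack: []
LOAD_FAST_LOAD_FAST r,t → push 264,130. Stack: [264, 130]
BINARY_OP + → 264 + 130 = 394. Stack: [394]
STORE_FAST k → k=394. Stack: []
LOAD_FAST k → push 394. Stack: [394]
RETURN_VALUE → return 394.

394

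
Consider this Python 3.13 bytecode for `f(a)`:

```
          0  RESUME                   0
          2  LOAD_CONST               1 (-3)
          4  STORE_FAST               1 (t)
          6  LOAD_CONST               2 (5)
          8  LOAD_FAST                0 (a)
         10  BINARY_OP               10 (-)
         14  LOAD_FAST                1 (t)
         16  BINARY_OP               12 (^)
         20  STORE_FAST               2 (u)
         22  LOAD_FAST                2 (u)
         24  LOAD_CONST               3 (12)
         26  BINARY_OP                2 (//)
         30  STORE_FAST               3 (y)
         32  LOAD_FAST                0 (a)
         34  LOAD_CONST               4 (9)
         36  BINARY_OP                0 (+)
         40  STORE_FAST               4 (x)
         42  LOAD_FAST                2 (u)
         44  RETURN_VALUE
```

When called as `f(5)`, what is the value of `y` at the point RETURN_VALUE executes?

LOAD_CONST → push -3. Stack: [-3]
STORE_FAST t → t=-3. Stack: []
LOAD_CONST → push 5. Stack: [5]
LOAD_FAST a → push 5. Stack: [5, 5]
BINARY_OP - → 5 - 5 = 0. Stack: [0]
LOAD_FAST t → push -3. Stack: [0, -3]
BINARY_OP ^ → 0 ^ -3 = -3. Stack: [-3]
STORE_FAST u → u=-3. Stack: []
LOAD_FAST u → push -3. Stack: [-3]
LOAD_CONST → push 12. Stack: [-3, 12]
BINARY_OP // → -3 // 12 = -1. Stack: [-1]
STORE_FAST y → y=-1. Stack: []
LOAD_FAST a → push 5. Stack: [5]
LOAD_CONST → push 9. Stack: [5, 9]
BINARY_OP + → 5 + 9 = 14. Stack: [14]
STORE_FAST x → x=14. Stack: []
LOAD_FAST u → push -3. Stack: [-3]
RETURN_VALUE → return -3.

-1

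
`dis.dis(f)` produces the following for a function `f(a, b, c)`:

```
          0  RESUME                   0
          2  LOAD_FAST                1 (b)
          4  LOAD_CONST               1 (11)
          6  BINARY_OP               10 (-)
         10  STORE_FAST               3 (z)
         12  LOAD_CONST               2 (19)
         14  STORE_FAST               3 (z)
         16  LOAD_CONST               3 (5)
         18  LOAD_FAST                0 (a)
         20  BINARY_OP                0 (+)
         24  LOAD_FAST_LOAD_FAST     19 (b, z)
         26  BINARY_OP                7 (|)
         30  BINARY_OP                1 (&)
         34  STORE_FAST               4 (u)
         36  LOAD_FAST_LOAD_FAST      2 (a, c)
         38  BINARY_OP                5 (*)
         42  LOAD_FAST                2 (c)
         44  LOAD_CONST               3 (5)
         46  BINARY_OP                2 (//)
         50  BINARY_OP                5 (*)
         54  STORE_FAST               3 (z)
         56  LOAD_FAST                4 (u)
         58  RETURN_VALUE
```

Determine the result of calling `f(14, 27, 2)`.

19

LOAD_FAST b → push 27. Stack: [27]
LOAD_CONST → push 11. Stack: [27, 11]
BINARY_OP - → 27 - 11 = 16. Stack: [16]
STORE_FAST z → z=16. Stack: []
LOAD_CONST → push 19. Stack: [19]
STORE_FAST z → z=19. Stack: []
LOAD_CONST → push 5. Stack: [5]
LOAD_FAST a → push 14. Stack: [5, 14]
BINARY_OP + → 5 + 14 = 19. Stack: [19]
LOAD_FAST_LOAD_FAST b,z → push 27,19. Stack: [19, 27, 19]
BINARY_OP | → 27 | 19 = 27. Stack: [19, 27]
BINARY_OP & → 19 & 27 = 19. Stack: [19]
STORE_FAST u → u=19. Stack: []
LOAD_FAST_LOAD_FAST a,c → push 14,2. Stack: [14, 2]
BINARY_OP * → 14 * 2 = 28. Stack: [28]
LOAD_FAST c → push 2. Stack: [28, 2]
LOAD_CONST → push 5. Stack: [28, 2, 5]
BINARY_OP // → 2 // 5 = 0. Stack: [28, 0]
BINARY_OP * → 28 * 0 = 0. Stack: [0]
STORE_FAST z → z=0. Stack: []
LOAD_FAST u → push 19. Stack: [19]
RETURN_VALUE → return 19.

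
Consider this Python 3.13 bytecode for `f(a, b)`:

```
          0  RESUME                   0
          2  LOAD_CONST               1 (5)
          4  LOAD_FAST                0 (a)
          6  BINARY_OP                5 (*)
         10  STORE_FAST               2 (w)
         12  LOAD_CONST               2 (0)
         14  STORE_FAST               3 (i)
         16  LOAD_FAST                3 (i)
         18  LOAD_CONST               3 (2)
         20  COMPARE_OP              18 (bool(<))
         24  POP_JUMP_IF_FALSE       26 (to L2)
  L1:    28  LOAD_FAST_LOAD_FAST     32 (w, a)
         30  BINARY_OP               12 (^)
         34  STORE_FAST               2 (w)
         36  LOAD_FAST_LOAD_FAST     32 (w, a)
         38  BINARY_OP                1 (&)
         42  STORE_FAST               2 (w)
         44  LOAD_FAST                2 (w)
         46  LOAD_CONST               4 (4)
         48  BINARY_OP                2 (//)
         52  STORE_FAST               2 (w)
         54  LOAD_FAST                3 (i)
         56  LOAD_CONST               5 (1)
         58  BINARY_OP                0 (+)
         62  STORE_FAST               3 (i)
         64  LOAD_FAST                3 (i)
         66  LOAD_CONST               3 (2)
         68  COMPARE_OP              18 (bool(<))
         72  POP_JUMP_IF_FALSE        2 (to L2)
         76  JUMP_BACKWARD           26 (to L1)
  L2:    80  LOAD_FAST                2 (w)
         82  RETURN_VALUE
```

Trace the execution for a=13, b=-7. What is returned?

LOAD_CONST → push 5. Stack: [5]
LOAD_FAST a → push 13. Stack: [5, 13]
BINARY_OP * → 5 * 13 = 65. Stack: [65]
STORE_FAST w → w=65. Stack: []
LOAD_CONST → push 0. Stack: [0]
STORE_FAST i → i=0. Stack: []
LOAD_FAST i → push 0. Stack: [0]
LOAD_CONST → push 2. Stack: [0, 2]
COMPARE_OP bool(<) → 0 vs 2 = True. Stack: [True]
POP_JUMP_IF_FALSE → pop True; no jump. Stack: []
LOAD_FAST_LOAD_FAST w,a → push 65,13. Stack: [65, 13]
BINARY_OP ^ → 65 ^ 13 = 76. Stack: [76]
STORE_FAST w → w=76. Stack: []
LOAD_FAST_LOAD_FAST w,a → push 76,13. Stack: [76, 13]
BINARY_OP & → 76 & 13 = 12. Stack: [12]
STORE_FAST w → w=12. Stack: []
LOAD_FAST w → push 12. Stack: [12]
LOAD_CONST → push 4. Stack: [12, 4]
BINARY_OP // → 12 // 4 = 3. Stack: [3]
STORE_FAST w → w=3. Stack: []
LOAD_FAST i → push 0. Stack: [0]
LOAD_CONST → push 1. Stack: [0, 1]
BINARY_OP + → 0 + 1 = 1. Stack: [1]
STORE_FAST i → i=1. Stack: []
LOAD_FAST i → push 1. Stack: [1]
LOAD_CONST → push 2. Stack: [1, 2]
COMPARE_OP bool(<) → 1 vs 2 = True. Stack: [True]
POP_JUMP_IF_FALSE → pop True; no jump. Stack: []
LOAD_FAST_LOAD_FAST w,a → push 3,13. Stack: [3, 13]
BINARY_OP ^ → 3 ^ 13 = 14. Stack: [14]
STORE_FAST w → w=14. Stack: []
LOAD_FAST_LOAD_FAST w,a → push 14,13. Stack: [14, 13]
BINARY_OP & → 14 & 13 = 12. Stack: [12]
STORE_FAST w → w=12. Stack: []
LOAD_FAST w → push 12. Stack: [12]
LOAD_CONST → push 4. Stack: [12, 4]
BINARY_OP // → 12 // 4 = 3. Stack: [3]
STORE_FAST w → w=3. Stack: []
LOAD_FAST i → push 1. Stack: [1]
LOAD_CONST → push 1. Stack: [1, 1]
BINARY_OP + → 1 + 1 = 2. Stack: [2]
STORE_FAST i → i=2. Stack: []
LOAD_FAST i → push 2. Stack: [2]
LOAD_CONST → push 2. Stack: [2, 2]
COMPARE_OP bool(<) → 2 vs 2 = False. Stack: [False]
POP_JUMP_IF_FALSE → pop False; jump. Stack: []
LOAD_FAST w → push 3. Stack: [3]
RETURN_VALUE → return 3.

3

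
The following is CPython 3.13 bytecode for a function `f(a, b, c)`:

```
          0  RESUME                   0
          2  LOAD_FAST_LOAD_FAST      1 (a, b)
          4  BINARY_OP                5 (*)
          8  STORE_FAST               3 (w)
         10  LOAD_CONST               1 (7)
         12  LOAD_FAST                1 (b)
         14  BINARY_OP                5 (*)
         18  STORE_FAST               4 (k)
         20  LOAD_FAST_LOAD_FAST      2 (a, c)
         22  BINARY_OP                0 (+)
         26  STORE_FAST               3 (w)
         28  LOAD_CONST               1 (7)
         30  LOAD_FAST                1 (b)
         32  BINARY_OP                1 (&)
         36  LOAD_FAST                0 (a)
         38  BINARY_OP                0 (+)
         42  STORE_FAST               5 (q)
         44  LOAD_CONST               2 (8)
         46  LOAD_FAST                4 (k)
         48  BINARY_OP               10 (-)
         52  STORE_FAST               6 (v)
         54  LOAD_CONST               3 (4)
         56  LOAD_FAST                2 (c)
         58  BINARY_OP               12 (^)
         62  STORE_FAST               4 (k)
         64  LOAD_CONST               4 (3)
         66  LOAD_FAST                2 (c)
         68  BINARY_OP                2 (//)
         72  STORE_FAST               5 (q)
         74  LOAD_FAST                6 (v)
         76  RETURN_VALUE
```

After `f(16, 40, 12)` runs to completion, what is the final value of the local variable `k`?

8

LOAD_FAST_LOAD_FAST a,b → push 16,40. Stack: [16, 40]
BINARY_OP * → 16 * 40 = 640. Stack: [640]
STORE_FAST w → w=640. Stack: []
LOAD_CONST → push 7. Stack: [7]
LOAD_FAST b → push 40. Stack: [7, 40]
BINARY_OP * → 7 * 40 = 280. Stack: [280]
STORE_FAST k → k=280. Stack: []
LOAD_FAST_LOAD_FAST a,c → push 16,12. Stack: [16, 12]
BINARY_OP + → 16 + 12 = 28. Stack: [28]
STORE_FAST w → w=28. Stack: []
LOAD_CONST → push 7. Stack: [7]
LOAD_FAST b → push 40. Stack: [7, 40]
BINARY_OP & → 7 & 40 = 0. Stack: [0]
LOAD_FAST a → push 16. Stack: [0, 16]
BINARY_OP + → 0 + 16 = 16. Stack: [16]
STORE_FAST q → q=16. Stack: []
LOAD_CONST → push 8. Stack: [8]
LOAD_FAST k → push 280. Stack: [8, 280]
BINARY_OP - → 8 - 280 = -272. Stack: [-272]
STORE_FAST v → v=-272. Stack: []
LOAD_CONST → push 4. Stack: [4]
LOAD_FAST c → push 12. Stack: [4, 12]
BINARY_OP ^ → 4 ^ 12 = 8. Stack: [8]
STORE_FAST k → k=8. Stack: []
LOAD_CONST → push 3. Stack: [3]
LOAD_FAST c → push 12. Stack: [3, 12]
BINARY_OP // → 3 // 12 = 0. Stack: [0]
STORE_FAST q → q=0. Stack: []
LOAD_FAST v → push -272. Stack: [-272]
RETURN_VALUE → return -272.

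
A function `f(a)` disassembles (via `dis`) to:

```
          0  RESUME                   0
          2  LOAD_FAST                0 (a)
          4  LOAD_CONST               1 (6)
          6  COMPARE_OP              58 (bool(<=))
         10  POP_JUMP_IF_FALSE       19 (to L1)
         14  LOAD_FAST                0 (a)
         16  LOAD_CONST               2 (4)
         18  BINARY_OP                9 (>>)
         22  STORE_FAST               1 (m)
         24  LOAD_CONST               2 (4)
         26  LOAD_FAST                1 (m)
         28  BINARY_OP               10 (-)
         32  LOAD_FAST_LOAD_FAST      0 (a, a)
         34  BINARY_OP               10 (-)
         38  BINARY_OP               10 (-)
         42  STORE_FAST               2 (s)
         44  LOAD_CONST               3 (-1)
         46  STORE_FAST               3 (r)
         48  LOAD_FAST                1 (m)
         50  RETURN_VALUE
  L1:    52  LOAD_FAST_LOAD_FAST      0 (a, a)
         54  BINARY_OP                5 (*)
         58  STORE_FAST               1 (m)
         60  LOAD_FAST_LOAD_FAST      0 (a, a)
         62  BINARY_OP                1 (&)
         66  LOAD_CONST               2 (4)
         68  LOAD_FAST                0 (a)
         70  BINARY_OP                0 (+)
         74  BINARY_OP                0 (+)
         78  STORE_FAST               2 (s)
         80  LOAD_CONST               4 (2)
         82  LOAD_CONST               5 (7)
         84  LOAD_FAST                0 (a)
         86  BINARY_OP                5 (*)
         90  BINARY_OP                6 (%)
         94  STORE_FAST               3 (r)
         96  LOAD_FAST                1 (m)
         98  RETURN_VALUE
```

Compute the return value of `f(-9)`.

LOAD_FAST a → push -9. Stack: [-9]
LOAD_CONST → push 6. Stack: [-9, 6]
COMPARE_OP bool(<=) → -9 vs 6 = True. Stack: [True]
POP_JUMP_IF_FALSE → pop True; no jump. Stack: []
LOAD_FAST a → push -9. Stack: [-9]
LOAD_CONST → push 4. Stack: [-9, 4]
BINARY_OP >> → -9 >> 4 = -1. Stack: [-1]
STORE_FAST m → m=-1. Stack: []
LOAD_CONST → push 4. Stack: [4]
LOAD_FAST m → push -1. Stack: [4, -1]
BINARY_OP - → 4 - -1 = 5. Stack: [5]
LOAD_FAST_LOAD_FAST a,a → push -9,-9. Stack: [5, -9, -9]
BINARY_OP - → -9 - -9 = 0. Stack: [5, 0]
BINARY_OP - → 5 - 0 = 5. Stack: [5]
STORE_FAST s → s=5. Stack: []
LOAD_CONST → push -1. Stack: [-1]
STORE_FAST r → r=-1. Stack: []
LOAD_FAST m → push -1. Stack: [-1]
RETURN_VALUE → return -1.

-1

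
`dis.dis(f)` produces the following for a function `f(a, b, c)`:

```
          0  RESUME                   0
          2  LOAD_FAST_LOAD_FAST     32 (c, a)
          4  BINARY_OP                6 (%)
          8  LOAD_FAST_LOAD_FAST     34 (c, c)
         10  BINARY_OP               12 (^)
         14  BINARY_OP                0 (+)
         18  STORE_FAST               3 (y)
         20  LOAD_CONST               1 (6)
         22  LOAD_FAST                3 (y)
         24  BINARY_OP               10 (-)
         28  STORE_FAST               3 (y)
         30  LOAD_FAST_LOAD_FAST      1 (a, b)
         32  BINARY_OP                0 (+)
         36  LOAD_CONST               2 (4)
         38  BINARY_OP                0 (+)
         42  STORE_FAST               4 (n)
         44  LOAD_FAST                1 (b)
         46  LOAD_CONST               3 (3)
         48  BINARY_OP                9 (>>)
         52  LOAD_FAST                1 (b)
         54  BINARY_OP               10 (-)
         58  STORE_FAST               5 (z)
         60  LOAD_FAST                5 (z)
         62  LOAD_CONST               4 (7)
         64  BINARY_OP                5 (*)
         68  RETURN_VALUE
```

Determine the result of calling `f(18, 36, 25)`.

LOAD_FAST_LOAD_FAST c,a → push 25,18. Stack: [25, 18]
BINARY_OP % → 25 % 18 = 7. Stack: [7]
LOAD_FAST_LOAD_FAST c,c → push 25,25. Stack: [7, 25, 25]
BINARY_OP ^ → 25 ^ 25 = 0. Stack: [7, 0]
BINARY_OP + → 7 + 0 = 7. Stack: [7]
STORE_FAST y → y=7. Stack: []
LOAD_CONST → push 6. Stack: [6]
LOAD_FAST y → push 7. Stack: [6, 7]
BINARY_OP - → 6 - 7 = -1. Stack: [-1]
STORE_FAST y → y=-1. Stack: []
LOAD_FAST_LOAD_FAST a,b → push 18,36. Stack: [18, 36]
BINARY_OP + → 18 + 36 = 54. Stack: [54]
LOAD_CONST → push 4. Stack: [54, 4]
BINARY_OP + → 54 + 4 = 58. Stack: [58]
STORE_FAST n → n=58. Stack: []
LOAD_FAST b → push 36. Stack: [36]
LOAD_CONST → push 3. Stack: [36, 3]
BINARY_OP >> → 36 >> 3 = 4. Stack: [4]
LOAD_FAST b → push 36. Stack: [4, 36]
BINARY_OP - → 4 - 36 = -32. Stack: [-32]
STORE_FAST z → z=-32. Stack: []
LOAD_FAST z → push -32. Stack: [-32]
LOAD_CONST → push 7. Stack: [-32, 7]
BINARY_OP * → -32 * 7 = -224. Stack: [-224]
RETURN_VALUE → return -224.

-224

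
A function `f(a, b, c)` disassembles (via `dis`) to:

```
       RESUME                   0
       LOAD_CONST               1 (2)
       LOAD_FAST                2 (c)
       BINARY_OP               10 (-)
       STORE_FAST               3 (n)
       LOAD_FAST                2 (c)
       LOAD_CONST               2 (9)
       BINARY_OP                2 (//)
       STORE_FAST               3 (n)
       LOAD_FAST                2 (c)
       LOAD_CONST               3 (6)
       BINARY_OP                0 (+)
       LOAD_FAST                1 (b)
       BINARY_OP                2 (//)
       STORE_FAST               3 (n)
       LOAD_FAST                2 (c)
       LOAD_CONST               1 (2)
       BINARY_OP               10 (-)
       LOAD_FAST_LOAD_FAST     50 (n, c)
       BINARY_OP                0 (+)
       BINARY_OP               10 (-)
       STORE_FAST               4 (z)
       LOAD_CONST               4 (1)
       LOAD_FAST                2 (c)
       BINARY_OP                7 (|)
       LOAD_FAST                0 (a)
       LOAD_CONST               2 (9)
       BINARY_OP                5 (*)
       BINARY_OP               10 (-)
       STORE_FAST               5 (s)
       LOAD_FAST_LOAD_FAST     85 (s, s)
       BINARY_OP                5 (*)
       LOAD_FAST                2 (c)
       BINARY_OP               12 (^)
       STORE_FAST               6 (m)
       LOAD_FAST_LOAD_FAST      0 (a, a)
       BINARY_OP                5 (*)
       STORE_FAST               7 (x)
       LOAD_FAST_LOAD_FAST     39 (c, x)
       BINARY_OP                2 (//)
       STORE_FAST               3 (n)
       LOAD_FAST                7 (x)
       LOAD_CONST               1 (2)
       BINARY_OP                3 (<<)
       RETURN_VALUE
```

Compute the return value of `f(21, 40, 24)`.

1764

LOAD_CONST → push 2. Stack: [2]
LOAD_FAST c → push 24. Stack: [2, 24]
BINARY_OP - → 2 - 24 = -22. Stack: [-22]
STORE_FAST n → n=-22. Stack: []
LOAD_FAST c → push 24. Stack: [24]
LOAD_CONST → push 9. Stack: [24, 9]
BINARY_OP // → 24 // 9 = 2. Stack: [2]
STORE_FAST n → n=2. Stack: []
LOAD_FAST c → push 24. Stack: [24]
LOAD_CONST → push 6. Stack: [24, 6]
BINARY_OP + → 24 + 6 = 30. Stack: [30]
LOAD_FAST b → push 40. Stack: [30, 40]
BINARY_OP // → 30 // 40 = 0. Stack: [0]
STORE_FAST n → n=0. Stack: []
LOAD_FAST c → push 24. Stack: [24]
LOAD_CONST → push 2. Stack: [24, 2]
BINARY_OP - → 24 - 2 = 22. Stack: [22]
LOAD_FAST_LOAD_FAST n,c → push 0,24. Stack: [22, 0, 24]
BINARY_OP + → 0 + 24 = 24. Stack: [22, 24]
BINARY_OP - → 22 - 24 = -2. Stack: [-2]
STORE_FAST z → z=-2. Stack: []
LOAD_CONST → push 1. Stack: [1]
LOAD_FAST c → push 24. Stack: [1, 24]
BINARY_OP | → 1 | 24 = 25. Stack: [25]
LOAD_FAST a → push 21. Stack: [25, 21]
LOAD_CONST → push 9. Stack: [25, 21, 9]
BINARY_OP * → 21 * 9 = 189. Stack: [25, 189]
BINARY_OP - → 25 - 189 = -164. Stack: [-164]
STORE_FAST s → s=-164. Stack: []
LOAD_FAST_LOAD_FAST s,s → push -164,-164. Stack: [-164, -164]
BINARY_OP * → -164 * -164 = 26896. Stack: [26896]
LOAD_FAST c → push 24. Stack: [26896, 24]
BINARY_OP ^ → 26896 ^ 24 = 26888. Stack: [26888]
STORE_FAST m → m=26888. Stack: []
LOAD_FAST_LOAD_FAST a,a → push 21,21. Stack: [21, 21]
BINARY_OP * → 21 * 21 = 441. Stack: [441]
STORE_FAST x → x=441. Stack: []
LOAD_FAST_LOAD_FAST c,x → push 24,441. Stack: [24, 441]
BINARY_OP // → 24 // 441 = 0. Stack: [0]
STORE_FAST n → n=0. Stack: []
LOAD_FAST x → push 441. Stack: [441]
LOAD_CONST → push 2. Stack: [441, 2]
BINARY_OP << → 441 << 2 = 1764. Stack: [1764]
RETURN_VALUE → return 1764.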